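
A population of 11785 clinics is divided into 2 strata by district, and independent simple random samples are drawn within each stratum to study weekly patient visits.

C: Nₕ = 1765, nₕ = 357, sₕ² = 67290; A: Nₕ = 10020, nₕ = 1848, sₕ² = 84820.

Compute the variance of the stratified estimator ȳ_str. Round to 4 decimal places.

30.4330

Var(ȳ_str) = Σₕ Wₕ²(1 − fₕ)sₕ²/nₕ with Wₕ = Nₕ/N, N = 11785.
C: Wₕ = 0.14976665; term = 0.14976665²·(1 − 0.20226629)·67290/357 = 3.372644.
A: Wₕ = 0.85023335; term = 0.85023335²·(1 − 0.18443114)·84820/1848 = 27.060337.
Sum = 30.432981.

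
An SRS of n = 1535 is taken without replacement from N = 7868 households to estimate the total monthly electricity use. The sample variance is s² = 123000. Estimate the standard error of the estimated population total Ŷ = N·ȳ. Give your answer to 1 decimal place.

Var(Ŷ) = N²·Var(ȳ) = N²·(1 − n/N)·s²/n.
f = 1535/7868 = 0.19509405; Var(ȳ) = 0.80490595·123000/1535 = 64.49735.
Var(Ŷ) = 7868² · 64.49735 = 3.9927358 × 10^9.
SE(Ŷ) = √(3.9927358 × 10^9) = 63188.1.

63188.1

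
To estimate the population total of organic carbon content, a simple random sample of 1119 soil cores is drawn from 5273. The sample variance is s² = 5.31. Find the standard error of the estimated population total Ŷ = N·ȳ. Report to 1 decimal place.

Var(Ŷ) = N²·Var(ȳ) = N²·(1 − n/N)·s²/n.
f = 1119/5273 = 0.21221316; Var(ȳ) = 0.78778684·5.31/1119 = 0.0037382914.
Var(Ŷ) = 5273² · 0.0037382914 = 103941.43.
SE(Ŷ) = √(103941.43) = 322.4.

322.4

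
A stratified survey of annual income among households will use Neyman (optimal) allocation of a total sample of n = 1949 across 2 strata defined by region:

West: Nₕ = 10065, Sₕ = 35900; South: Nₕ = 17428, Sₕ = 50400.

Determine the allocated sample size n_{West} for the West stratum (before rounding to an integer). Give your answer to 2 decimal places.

568.07

Neyman allocation: nₕ = n·NₕSₕ / Σⱼ NⱼSⱼ.
Σ NⱼSⱼ = 10065·35900 + 17428·50400 = 1.2397047 × 10^9.
n_{West} = 1949·10065·35900 / (1.2397047 × 10^9) = 568.07.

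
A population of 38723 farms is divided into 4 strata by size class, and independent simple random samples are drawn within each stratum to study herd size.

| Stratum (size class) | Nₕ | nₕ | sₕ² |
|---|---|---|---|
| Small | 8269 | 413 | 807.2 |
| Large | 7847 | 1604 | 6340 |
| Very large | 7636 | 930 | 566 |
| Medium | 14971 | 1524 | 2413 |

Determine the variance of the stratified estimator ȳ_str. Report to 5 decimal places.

Var(ȳ_str) = Σₕ Wₕ²(1 − fₕ)sₕ²/nₕ with Wₕ = Nₕ/N, N = 38723.
Small: Wₕ = 0.21354234; term = 0.21354234²·(1 − 0.04994558)·807.2/413 = 0.084673512.
Large: Wₕ = 0.20264442; term = 0.20264442²·(1 − 0.20440933)·6340/1604 = 0.12913498.
Very large: Wₕ = 0.19719547; term = 0.19719547²·(1 − 0.12179151)·566/930 = 0.0207838.
Medium: Wₕ = 0.38661777; term = 0.38661777²·(1 − 0.10179681)·2413/1524 = 0.21257421.
Sum = 0.4471665.

0.44717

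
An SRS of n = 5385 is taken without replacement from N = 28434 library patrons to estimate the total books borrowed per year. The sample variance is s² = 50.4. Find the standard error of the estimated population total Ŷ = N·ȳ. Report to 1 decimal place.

Var(Ŷ) = N²·Var(ȳ) = N²·(1 − n/N)·s²/n.
f = 5385/28434 = 0.18938595; Var(ȳ) = 0.81061405·50.4/5385 = 0.0075868056.
Var(Ŷ) = 28434² · 0.0075868056 = 6.1338743 × 10^6.
SE(Ŷ) = √(6.1338743 × 10^6) = 2476.7.

2476.7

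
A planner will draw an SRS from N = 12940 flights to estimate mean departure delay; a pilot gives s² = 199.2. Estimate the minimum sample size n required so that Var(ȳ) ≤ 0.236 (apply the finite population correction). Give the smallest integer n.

793

Without fpc, n₀ = s²/D = 199.2/0.236 = 844.0678.
With fpc, (1 − n/N)·s²/n ≤ D requires n ≥ n₀/(1 + n₀/N) = 844.0678/(1 + 844.0678/12940) = 792.3813.
Rounding up, n = 793.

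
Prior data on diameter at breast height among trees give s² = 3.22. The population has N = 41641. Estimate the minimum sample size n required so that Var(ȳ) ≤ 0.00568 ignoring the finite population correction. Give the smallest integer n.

Without fpc, n₀ = s²/D = 3.22/0.00568 = 566.9014.
Rounding up, n = 567.

567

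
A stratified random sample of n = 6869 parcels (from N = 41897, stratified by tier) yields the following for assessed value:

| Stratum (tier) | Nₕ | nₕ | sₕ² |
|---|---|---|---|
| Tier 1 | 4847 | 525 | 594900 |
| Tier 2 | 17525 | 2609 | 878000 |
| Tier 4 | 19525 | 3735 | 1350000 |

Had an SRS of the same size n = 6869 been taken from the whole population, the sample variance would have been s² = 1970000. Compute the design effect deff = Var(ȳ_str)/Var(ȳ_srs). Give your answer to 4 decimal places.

0.5302

Var(ȳ_str) = Σ Wₕ²(1−fₕ)sₕ²/nₕ with Wₕ = Nₕ/41897:
  Tier 1: (4847/41897)²·(1−525/4847)·594900/525 = 13.52311
  Tier 2: (17525/41897)²·(1−2609/17525)·878000/2609 = 50.114683
  Tier 4: (19525/41897)²·(1−3735/19525)·1350000/3735 = 63.481983
  → Var(ȳ_str) = 127.11978.
Var(ȳ_srs) = (1 − 6869/41897)·1970000/6869 = 239.77568.
deff = 127.11978 / 239.77568 = 0.5302.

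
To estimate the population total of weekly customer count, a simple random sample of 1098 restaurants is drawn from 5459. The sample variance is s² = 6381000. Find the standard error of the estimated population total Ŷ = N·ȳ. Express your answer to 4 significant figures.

Var(Ŷ) = N²·Var(ȳ) = N²·(1 − n/N)·s²/n.
f = 1098/5459 = 0.20113574; Var(ȳ) = 0.79886426·6381000/1098 = 4642.58.
Var(Ŷ) = 5459² · 4642.58 = 1.3835205 × 10^11.
SE(Ŷ) = √(1.3835205 × 10^11) = 372000.

372000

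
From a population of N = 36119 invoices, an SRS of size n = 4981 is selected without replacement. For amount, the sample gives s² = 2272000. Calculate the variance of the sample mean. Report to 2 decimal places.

393.23

Under SRS without replacement, Var(ȳ) = (1 − f)·s²/n with f = n/N = 4981/36119 = 0.13790526.
Var(ȳ) = (1 − 0.13790526)·2272000/4981 = 0.86209474·456.13331 = 393.23013.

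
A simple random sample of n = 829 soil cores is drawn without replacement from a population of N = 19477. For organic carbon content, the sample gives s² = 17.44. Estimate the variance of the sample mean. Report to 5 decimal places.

0.02014

Under SRS without replacement, Var(ȳ) = (1 − f)·s²/n with f = n/N = 829/19477 = 0.04256302.
Var(ȳ) = (1 − 0.04256302)·17.44/829 = 0.95743698·0.021037394 = 0.020141979.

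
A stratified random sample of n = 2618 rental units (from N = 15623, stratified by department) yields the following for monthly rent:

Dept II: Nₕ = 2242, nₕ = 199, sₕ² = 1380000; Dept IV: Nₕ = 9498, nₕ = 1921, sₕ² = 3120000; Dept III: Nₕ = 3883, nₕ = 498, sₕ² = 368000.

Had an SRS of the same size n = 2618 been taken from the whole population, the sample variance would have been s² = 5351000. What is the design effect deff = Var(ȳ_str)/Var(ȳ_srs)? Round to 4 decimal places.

Var(ȳ_str) = Σ Wₕ²(1−fₕ)sₕ²/nₕ with Wₕ = Nₕ/15623:
  Dept II: (2242/15623)²·(1−199/2242)·1380000/199 = 130.1371
  Dept IV: (9498/15623)²·(1−1921/9498)·3120000/1921 = 478.88123
  Dept III: (3883/15623)²·(1−498/3883)·368000/498 = 39.793824
  → Var(ȳ_str) = 648.81215.
Var(ȳ_srs) = (1 − 2618/15623)·5351000/2618 = 1701.4188.
deff = 648.81215 / 1701.4188 = 0.3813.

0.3813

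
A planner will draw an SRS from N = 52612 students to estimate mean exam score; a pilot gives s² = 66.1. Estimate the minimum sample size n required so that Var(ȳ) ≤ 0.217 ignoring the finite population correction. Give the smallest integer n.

Without fpc, n₀ = s²/D = 66.1/0.217 = 304.6083.
Rounding up, n = 305.

305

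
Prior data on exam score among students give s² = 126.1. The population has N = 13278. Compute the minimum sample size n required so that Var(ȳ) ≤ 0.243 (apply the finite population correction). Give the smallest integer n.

500

Without fpc, n₀ = s²/D = 126.1/0.243 = 518.9300.
With fpc, (1 − n/N)·s²/n ≤ D requires n ≥ n₀/(1 + n₀/N) = 518.9300/(1 + 518.9300/13278) = 499.4120.
Rounding up, n = 500.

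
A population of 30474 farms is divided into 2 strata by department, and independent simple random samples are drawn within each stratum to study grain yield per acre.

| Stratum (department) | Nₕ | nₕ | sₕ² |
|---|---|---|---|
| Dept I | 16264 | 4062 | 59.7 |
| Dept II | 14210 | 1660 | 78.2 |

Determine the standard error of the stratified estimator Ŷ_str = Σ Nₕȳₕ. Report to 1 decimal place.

3364.2

Var(Ŷ_str) = Σₕ Nₕ²(1 − fₕ)sₕ²/nₕ.
Dept I: 16264²·(1 − 4062/16264)·59.7/4062 = 2.916707 × 10^6.
Dept II: 14210²·(1 − 1660/14210)·78.2/1660 = 8.4011061 × 10^6.
Sum = 1.1317813 × 10^7.
SE = √(1.1317813 × 10^7) = 3364.2.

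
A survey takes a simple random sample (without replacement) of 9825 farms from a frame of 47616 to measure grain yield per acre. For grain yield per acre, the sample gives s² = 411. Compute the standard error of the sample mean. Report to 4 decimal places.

Under SRS without replacement, Var(ȳ) = (1 − f)·s²/n with f = n/N = 9825/47616 = 0.20633821.
Var(ȳ) = (1 − 0.20633821)·411/9825 = 0.79366179·0.041832061 = 0.033200509.
SE(ȳ) = √(0.033200509) = 0.1822.

0.1822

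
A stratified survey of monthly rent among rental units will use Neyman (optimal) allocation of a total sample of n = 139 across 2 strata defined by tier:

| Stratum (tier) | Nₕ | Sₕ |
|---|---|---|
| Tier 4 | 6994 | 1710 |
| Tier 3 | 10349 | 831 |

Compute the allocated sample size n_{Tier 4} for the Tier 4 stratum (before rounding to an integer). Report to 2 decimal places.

80.86

Neyman allocation: nₕ = n·NₕSₕ / Σⱼ NⱼSⱼ.
Σ NⱼSⱼ = 6994·1710 + 10349·831 = 2.0559759 × 10^7.
n_{Tier 4} = 139·6994·1710 / (2.0559759 × 10^7) = 80.86.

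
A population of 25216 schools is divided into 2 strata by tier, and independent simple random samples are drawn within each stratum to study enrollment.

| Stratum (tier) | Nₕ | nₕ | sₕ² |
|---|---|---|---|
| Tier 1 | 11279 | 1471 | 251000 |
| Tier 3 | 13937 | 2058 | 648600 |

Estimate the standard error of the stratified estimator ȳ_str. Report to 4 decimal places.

Var(ȳ_str) = Σₕ Wₕ²(1 − fₕ)sₕ²/nₕ with Wₕ = Nₕ/N, N = 25216.
Tier 1: Wₕ = 0.44729537; term = 0.44729537²·(1 − 0.13041936)·251000/1471 = 29.686549.
Tier 3: Wₕ = 0.55270463; term = 0.55270463²·(1 − 0.14766449)·648600/2058 = 82.059405.
Sum = 111.74595.
SE = √(111.74595) = 10.5710.

10.5710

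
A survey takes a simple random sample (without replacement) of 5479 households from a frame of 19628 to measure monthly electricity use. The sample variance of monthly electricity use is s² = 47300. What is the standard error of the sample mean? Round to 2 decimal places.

2.49

Under SRS without replacement, Var(ȳ) = (1 − f)·s²/n with f = n/N = 5479/19628 = 0.27914204.
Var(ȳ) = (1 − 0.27914204)·47300/5479 = 0.72085796·8.6329622 = 6.2231395.
SE(ȳ) = √(6.2231395) = 2.49.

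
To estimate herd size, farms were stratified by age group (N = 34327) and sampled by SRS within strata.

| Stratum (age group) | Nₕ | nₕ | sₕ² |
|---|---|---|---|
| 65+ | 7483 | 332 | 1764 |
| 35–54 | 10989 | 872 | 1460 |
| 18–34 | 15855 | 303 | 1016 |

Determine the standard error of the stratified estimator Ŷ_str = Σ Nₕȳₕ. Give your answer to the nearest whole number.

36018

Var(Ŷ_str) = Σₕ Nₕ²(1 − fₕ)sₕ²/nₕ.
65+: 7483²·(1 − 332/7483)·1764/332 = 2.8431713 × 10^8.
35–54: 10989²·(1 − 872/10989)·1460/872 = 1.8614282 × 10^8.
18–34: 15855²·(1 − 303/15855)·1016/303 = 8.2680591 × 10^8.
Sum = 1.2972659 × 10^9.
SE = √(1.2972659 × 10^9) = 36018.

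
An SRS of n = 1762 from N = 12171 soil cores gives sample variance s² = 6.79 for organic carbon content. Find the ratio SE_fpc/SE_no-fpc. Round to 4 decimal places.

0.9248

f = n/N = 1762/12171 = 0.14477036.
SE_no-fpc = √(s²/n) = 0.062077174; SE_fpc = √((1−f)s²/n) = 0.057408118.
Ratio = √(1−f) = 0.92478627.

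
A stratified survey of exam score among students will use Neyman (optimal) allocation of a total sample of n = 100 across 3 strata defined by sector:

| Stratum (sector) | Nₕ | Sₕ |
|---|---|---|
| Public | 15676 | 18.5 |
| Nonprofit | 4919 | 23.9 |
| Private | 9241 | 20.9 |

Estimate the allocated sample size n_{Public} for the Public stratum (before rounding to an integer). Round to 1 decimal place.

48.3

Neyman allocation: nₕ = n·NₕSₕ / Σⱼ NⱼSⱼ.
Σ NⱼSⱼ = 15676·18.5 + 4919·23.9 + 9241·20.9 = 600707.
n_{Public} = 100·15676·18.5 / 600707 = 48.3.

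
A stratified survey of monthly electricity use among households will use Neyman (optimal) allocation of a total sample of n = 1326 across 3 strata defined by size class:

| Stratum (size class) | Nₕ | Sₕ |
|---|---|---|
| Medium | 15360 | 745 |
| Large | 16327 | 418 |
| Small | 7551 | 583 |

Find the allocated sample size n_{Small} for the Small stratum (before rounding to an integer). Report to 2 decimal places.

257.49

Neyman allocation: nₕ = n·NₕSₕ / Σⱼ NⱼSⱼ.
Σ NⱼSⱼ = 15360·745 + 16327·418 + 7551·583 = 2.2670119 × 10^7.
n_{Small} = 1326·7551·583 / (2.2670119 × 10^7) = 257.49.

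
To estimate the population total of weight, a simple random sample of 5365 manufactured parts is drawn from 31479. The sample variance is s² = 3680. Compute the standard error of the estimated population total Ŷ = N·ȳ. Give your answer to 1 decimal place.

23745.8

Var(Ŷ) = N²·Var(ȳ) = N²·(1 − n/N)·s²/n.
f = 5365/31479 = 0.17043108; Var(ȳ) = 0.82956892·3680/5365 = 0.56902397.
Var(Ŷ) = 31479² · 0.56902397 = 5.6386147 × 10^8.
SE(Ŷ) = √(5.6386147 × 10^8) = 23745.8.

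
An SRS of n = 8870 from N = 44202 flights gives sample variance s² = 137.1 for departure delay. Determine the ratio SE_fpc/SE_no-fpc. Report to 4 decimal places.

0.8941

f = n/N = 8870/44202 = 0.20066965.
SE_no-fpc = √(s²/n) = 0.12432456; SE_fpc = √((1−f)s²/n) = 0.11115271.
Ratio = √(1−f) = 0.89405277.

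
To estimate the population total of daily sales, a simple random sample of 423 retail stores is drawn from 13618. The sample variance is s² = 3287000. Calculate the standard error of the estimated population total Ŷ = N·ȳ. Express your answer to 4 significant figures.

Var(Ŷ) = N²·Var(ȳ) = N²·(1 − n/N)·s²/n.
f = 423/13618 = 0.03106183; Var(ȳ) = 0.96893817·3287000/423 = 7529.3139.
Var(Ŷ) = 13618² · 7529.3139 = 1.3963107 × 10^12.
SE(Ŷ) = √(1.3963107 × 10^12) = 1.182 × 10^6.

1.182 × 10^6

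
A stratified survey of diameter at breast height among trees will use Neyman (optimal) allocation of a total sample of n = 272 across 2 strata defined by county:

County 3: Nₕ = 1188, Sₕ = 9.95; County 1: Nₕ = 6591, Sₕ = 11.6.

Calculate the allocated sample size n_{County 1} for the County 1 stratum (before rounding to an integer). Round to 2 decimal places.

235.58

Neyman allocation: nₕ = n·NₕSₕ / Σⱼ NⱼSⱼ.
Σ NⱼSⱼ = 1188·9.95 + 6591·11.6 = 88276.2.
n_{County 1} = 272·6591·11.6 / 88276.2 = 235.58.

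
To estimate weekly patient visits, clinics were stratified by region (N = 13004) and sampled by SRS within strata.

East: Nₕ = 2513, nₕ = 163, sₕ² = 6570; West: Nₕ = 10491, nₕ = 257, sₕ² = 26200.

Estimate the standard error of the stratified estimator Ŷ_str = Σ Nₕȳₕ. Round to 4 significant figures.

105800

Var(Ŷ_str) = Σₕ Nₕ²(1 − fₕ)sₕ²/nₕ.
East: 2513²·(1 − 163/2513)·6570/163 = 2.3803352 × 10^8.
West: 10491²·(1 − 257/10491)·26200/257 = 1.0945371 × 10^10.
Sum = 1.1183405 × 10^10.
SE = √(1.1183405 × 10^10) = 105800.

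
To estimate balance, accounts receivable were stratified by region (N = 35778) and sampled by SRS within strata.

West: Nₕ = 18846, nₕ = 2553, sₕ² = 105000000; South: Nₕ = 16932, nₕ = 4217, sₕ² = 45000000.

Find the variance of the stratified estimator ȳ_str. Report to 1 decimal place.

Var(ȳ_str) = Σₕ Wₕ²(1 − fₕ)sₕ²/nₕ with Wₕ = Nₕ/N, N = 35778.
West: Wₕ = 0.52674828; term = 0.52674828²·(1 − 0.13546641)·105000000/2553 = 9865.6706.
South: Wₕ = 0.47325172; term = 0.47325172²·(1 − 0.24905504)·45000000/4217 = 1794.7395.
Sum = 11660.41.

11660.4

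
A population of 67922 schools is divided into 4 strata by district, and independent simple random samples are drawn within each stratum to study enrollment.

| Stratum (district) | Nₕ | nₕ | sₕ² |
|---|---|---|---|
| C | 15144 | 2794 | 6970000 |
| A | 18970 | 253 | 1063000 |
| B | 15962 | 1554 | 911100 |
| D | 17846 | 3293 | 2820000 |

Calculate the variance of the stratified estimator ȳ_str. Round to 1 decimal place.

501.9

Var(ȳ_str) = Σₕ Wₕ²(1 − fₕ)sₕ²/nₕ with Wₕ = Nₕ/N, N = 67922.
C: Wₕ = 0.22296163; term = 0.22296163²·(1 − 0.18449551)·6970000/2794 = 101.13303.
A: Wₕ = 0.27929095; term = 0.27929095²·(1 − 0.01333685)·1063000/253 = 323.36677.
B: Wₕ = 0.23500486; term = 0.23500486²·(1 − 0.09735622)·911100/1554 = 29.227058.
D: Wₕ = 0.26274256; term = 0.26274256²·(1 − 0.18452314)·2820000/3293 = 48.209193.
Sum = 501.93605.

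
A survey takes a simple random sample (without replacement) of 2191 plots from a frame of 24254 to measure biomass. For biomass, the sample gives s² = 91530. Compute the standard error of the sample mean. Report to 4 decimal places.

6.1645

Under SRS without replacement, Var(ȳ) = (1 − f)·s²/n with f = n/N = 2191/24254 = 0.09033561.
Var(ȳ) = (1 − 0.09033561)·91530/2191 = 0.90966439·41.775445 = 38.001634.
SE(ȳ) = √(38.001634) = 6.1645.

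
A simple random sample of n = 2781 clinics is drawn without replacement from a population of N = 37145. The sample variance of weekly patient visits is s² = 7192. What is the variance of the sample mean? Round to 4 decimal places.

Under SRS without replacement, Var(ȳ) = (1 − f)·s²/n with f = n/N = 2781/37145 = 0.07486876.
Var(ȳ) = (1 − 0.07486876)·7192/2781 = 0.92513124·2.5861201 = 2.3925005.

2.3925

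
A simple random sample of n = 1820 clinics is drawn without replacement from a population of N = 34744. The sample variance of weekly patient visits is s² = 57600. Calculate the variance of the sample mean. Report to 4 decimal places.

Under SRS without replacement, Var(ȳ) = (1 − f)·s²/n with f = n/N = 1820/34744 = 0.05238315.
Var(ȳ) = (1 − 0.05238315)·57600/1820 = 0.94761685·31.648352 = 29.990511.

29.9905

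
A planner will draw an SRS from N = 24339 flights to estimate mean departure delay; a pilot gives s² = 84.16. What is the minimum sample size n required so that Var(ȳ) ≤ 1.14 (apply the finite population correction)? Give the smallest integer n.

Without fpc, n₀ = s²/D = 84.16/1.14 = 73.8246.
With fpc, (1 − n/N)·s²/n ≤ D requires n ≥ n₀/(1 + n₀/N) = 73.8246/(1 + 73.8246/24339) = 73.6014.
Rounding up, n = 74.

74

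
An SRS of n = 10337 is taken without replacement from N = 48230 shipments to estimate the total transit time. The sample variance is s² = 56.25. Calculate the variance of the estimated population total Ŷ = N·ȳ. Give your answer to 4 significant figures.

9.945 × 10^6

Var(Ŷ) = N²·Var(ȳ) = N²·(1 − n/N)·s²/n.
f = 10337/48230 = 0.21432718; Var(ȳ) = 0.78567282·56.25/10337 = 0.0042753309.
Var(Ŷ) = 48230² · 0.0042753309 = 9.9449879 × 10^6.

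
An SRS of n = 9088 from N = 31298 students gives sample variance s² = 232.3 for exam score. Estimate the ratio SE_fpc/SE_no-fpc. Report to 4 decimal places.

f = n/N = 9088/31298 = 0.29036999.
SE_no-fpc = √(s²/n) = 0.15987864; SE_fpc = √((1−f)s²/n) = 0.13468103.
Ratio = √(1−f) = 0.84239540.

0.8424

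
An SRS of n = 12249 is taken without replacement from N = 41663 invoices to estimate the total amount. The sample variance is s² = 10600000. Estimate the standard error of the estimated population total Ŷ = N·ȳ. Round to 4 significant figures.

1.030 × 10^6

Var(Ŷ) = N²·Var(ȳ) = N²·(1 − n/N)·s²/n.
f = 12249/41663 = 0.29400187; Var(ȳ) = 0.70599813·10600000/12249 = 610.95438.
Var(Ŷ) = 41663² · 610.95438 = 1.060498 × 10^12.
SE(Ŷ) = √(1.060498 × 10^12) = 1.030 × 10^6.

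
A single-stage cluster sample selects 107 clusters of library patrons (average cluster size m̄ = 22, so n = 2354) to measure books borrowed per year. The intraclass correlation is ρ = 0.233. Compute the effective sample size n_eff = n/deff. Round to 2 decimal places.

399.46

deff = 1 + (22 − 1)·0.233 = 1 + 4.893 = 5.893.
n_eff = 2354 / 5.893 = 399.46.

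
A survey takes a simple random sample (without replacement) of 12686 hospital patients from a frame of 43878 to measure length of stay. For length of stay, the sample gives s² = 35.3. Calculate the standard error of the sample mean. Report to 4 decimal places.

0.0445

Under SRS without replacement, Var(ȳ) = (1 − f)·s²/n with f = n/N = 12686/43878 = 0.28911983.
Var(ȳ) = (1 − 0.28911983)·35.3/12686 = 0.71088017·0.002782595 = 0.0019780916.
SE(ȳ) = √(0.0019780916) = 0.0445.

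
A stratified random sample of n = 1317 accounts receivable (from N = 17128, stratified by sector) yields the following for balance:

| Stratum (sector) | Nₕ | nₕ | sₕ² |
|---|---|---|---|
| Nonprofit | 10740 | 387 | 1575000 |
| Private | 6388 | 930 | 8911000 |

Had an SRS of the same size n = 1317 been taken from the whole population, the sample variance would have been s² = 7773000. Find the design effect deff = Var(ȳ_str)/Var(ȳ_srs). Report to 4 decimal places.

Var(ȳ_str) = Σ Wₕ²(1−fₕ)sₕ²/nₕ with Wₕ = Nₕ/17128:
  Nonprofit: (10740/17128)²·(1−387/10740)·1575000/387 = 1542.5057
  Private: (6388/17128)²·(1−930/6388)·8911000/930 = 1138.7506
  → Var(ȳ_str) = 2681.2563.
Var(ȳ_srs) = (1 − 1317/17128)·7773000/1317 = 5448.2318.
deff = 2681.2563 / 5448.2318 = 0.4921.

0.4921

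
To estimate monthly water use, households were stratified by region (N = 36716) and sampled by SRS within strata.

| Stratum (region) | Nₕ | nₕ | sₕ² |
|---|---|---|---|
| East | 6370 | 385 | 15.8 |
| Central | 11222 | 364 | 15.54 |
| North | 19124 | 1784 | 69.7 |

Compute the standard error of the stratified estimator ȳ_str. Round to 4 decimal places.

0.1210

Var(ȳ_str) = Σₕ Wₕ²(1 − fₕ)sₕ²/nₕ with Wₕ = Nₕ/N, N = 36716.
East: Wₕ = 0.17349384; term = 0.17349384²·(1 − 0.06043956)·15.8/385 = 0.0011606178.
Central: Wₕ = 0.30564332; term = 0.30564332²·(1 − 0.03243629)·15.54/364 = 0.0038588599.
North: Wₕ = 0.52086284; term = 0.52086284²·(1 − 0.09328592)·69.7/1784 = 0.0096107003.
Sum = 0.014630178.
SE = √(0.014630178) = 0.1210.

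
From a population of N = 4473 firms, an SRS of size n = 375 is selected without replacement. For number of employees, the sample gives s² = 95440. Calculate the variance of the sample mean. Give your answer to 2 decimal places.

Under SRS without replacement, Var(ȳ) = (1 − f)·s²/n with f = n/N = 375/4473 = 0.08383635.
Var(ȳ) = (1 − 0.08383635)·95440/375 = 0.91616365·254.50667 = 233.16976.

233.17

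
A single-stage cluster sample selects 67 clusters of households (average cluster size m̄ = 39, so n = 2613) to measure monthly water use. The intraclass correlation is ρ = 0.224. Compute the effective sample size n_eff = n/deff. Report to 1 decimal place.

deff = 1 + (39 − 1)·0.224 = 1 + 8.512 = 9.512.
n_eff = 2613 / 9.512 = 274.7.

274.7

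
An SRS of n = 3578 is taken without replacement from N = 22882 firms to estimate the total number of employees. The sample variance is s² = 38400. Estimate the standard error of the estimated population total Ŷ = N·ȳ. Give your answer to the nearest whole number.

Var(Ŷ) = N²·Var(ȳ) = N²·(1 − n/N)·s²/n.
f = 3578/22882 = 0.15636745; Var(ȳ) = 0.84363255·38400/3578 = 9.0540777.
Var(Ŷ) = 22882² · 9.0540777 = 4.7405876 × 10^9.
SE(Ŷ) = √(4.7405876 × 10^9) = 68852.

68852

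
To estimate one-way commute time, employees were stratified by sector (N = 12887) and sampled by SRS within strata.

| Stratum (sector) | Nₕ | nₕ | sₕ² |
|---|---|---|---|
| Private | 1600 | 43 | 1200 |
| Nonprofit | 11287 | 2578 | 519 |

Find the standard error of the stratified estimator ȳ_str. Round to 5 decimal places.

0.73333

Var(ȳ_str) = Σₕ Wₕ²(1 − fₕ)sₕ²/nₕ with Wₕ = Nₕ/N, N = 12887.
Private: Wₕ = 0.12415613; term = 0.12415613²·(1 − 0.02687500)·1200/43 = 0.41861784.
Nonprofit: Wₕ = 0.87584387; term = 0.87584387²·(1 − 0.22840436)·519/2578 = 0.11915921.
Sum = 0.53777705.
SE = √(0.53777705) = 0.73333.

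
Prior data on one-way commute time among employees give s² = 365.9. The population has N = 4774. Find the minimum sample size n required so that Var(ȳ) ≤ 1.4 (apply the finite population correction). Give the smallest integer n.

Without fpc, n₀ = s²/D = 365.9/1.4 = 261.3571.
With fpc, (1 − n/N)·s²/n ≤ D requires n ≥ n₀/(1 + n₀/N) = 261.3571/(1 + 261.3571/4774) = 247.7915.
Rounding up, n = 248.

248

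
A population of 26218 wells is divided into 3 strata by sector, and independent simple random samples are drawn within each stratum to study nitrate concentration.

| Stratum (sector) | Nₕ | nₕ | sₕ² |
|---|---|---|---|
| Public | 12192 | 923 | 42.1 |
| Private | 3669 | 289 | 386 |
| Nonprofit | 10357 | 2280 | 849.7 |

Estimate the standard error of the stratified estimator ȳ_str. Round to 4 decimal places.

Var(ȳ_str) = Σₕ Wₕ²(1 − fₕ)sₕ²/nₕ with Wₕ = Nₕ/N, N = 26218.
Public: Wₕ = 0.46502403; term = 0.46502403²·(1 − 0.07570538)·42.1/923 = 0.0091167828.
Private: Wₕ = 0.13994202; term = 0.13994202²·(1 − 0.07876806)·386/289 = 0.024096544.
Nonprofit: Wₕ = 0.39503395; term = 0.39503395²·(1 − 0.22014097)·849.7/2280 = 0.045354012.
Sum = 0.078567339.
SE = √(0.078567339) = 0.2803.

0.2803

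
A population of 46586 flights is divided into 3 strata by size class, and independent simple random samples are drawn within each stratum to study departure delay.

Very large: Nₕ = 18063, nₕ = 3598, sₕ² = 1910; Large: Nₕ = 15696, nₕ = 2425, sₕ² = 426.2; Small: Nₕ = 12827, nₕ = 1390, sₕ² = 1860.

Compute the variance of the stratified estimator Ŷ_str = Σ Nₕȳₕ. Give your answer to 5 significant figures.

3.7162 × 10^8

Var(Ŷ_str) = Σₕ Nₕ²(1 − fₕ)sₕ²/nₕ.
Very large: 18063²·(1 − 3598/18063)·1910/3598 = 1.387013 × 10^8.
Large: 15696²·(1 − 2425/15696)·426.2/2425 = 3.6609546 × 10^7.
Small: 12827²·(1 − 1390/12827)·1860/1390 = 1.9630681 × 10^8.
Sum = 3.7161766 × 10^8.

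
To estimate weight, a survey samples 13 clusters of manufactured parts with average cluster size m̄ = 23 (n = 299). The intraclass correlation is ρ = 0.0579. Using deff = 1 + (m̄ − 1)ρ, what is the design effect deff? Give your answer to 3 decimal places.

deff = 1 + (23 − 1)·0.0579 = 1 + 1.2738 = 2.2738.

2.274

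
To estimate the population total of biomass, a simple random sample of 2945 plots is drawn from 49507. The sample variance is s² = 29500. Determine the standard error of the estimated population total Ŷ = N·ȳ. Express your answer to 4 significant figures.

Var(Ŷ) = N²·Var(ȳ) = N²·(1 − n/N)·s²/n.
f = 2945/49507 = 0.05948654; Var(ȳ) = 0.94051346·29500/2945 = 9.4211026.
Var(Ŷ) = 49507² · 9.4211026 = 2.3090586 × 10^10.
SE(Ŷ) = √(2.3090586 × 10^10) = 152000.

152000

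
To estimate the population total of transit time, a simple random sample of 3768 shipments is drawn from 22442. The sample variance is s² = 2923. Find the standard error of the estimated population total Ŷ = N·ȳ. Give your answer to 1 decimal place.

Var(Ŷ) = N²·Var(ȳ) = N²·(1 − n/N)·s²/n.
f = 3768/22442 = 0.16789947; Var(ȳ) = 0.83210053·2923/3768 = 0.64549624.
Var(Ŷ) = 22442² · 0.64549624 = 3.250999 × 10^8.
SE(Ŷ) = √(3.250999 × 10^8) = 18030.5.

18030.5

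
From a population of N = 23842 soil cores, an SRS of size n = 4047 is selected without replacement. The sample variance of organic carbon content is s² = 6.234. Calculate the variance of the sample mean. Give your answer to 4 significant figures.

Under SRS without replacement, Var(ȳ) = (1 − f)·s²/n with f = n/N = 4047/23842 = 0.16974247.
Var(ȳ) = (1 − 0.16974247)·6.234/4047 = 0.83025753·0.0015404003 = 0.0012789289.

0.001279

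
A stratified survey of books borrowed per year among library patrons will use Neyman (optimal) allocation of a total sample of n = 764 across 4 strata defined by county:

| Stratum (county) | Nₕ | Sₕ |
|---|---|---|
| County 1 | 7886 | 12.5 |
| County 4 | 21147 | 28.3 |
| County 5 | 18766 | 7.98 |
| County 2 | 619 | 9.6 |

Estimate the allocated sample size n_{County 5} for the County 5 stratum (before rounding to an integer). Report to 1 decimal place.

134.2

Neyman allocation: nₕ = n·NₕSₕ / Σⱼ NⱼSⱼ.
Σ NⱼSⱼ = 7886·12.5 + 21147·28.3 + 18766·7.98 + 619·9.6 = 852730.18.
n_{County 5} = 764·18766·7.98 / 852730.18 = 134.2.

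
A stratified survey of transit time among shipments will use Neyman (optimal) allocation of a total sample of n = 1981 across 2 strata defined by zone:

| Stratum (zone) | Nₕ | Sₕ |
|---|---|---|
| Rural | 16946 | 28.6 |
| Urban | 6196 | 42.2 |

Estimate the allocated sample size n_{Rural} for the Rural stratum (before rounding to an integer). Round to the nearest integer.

1287

Neyman allocation: nₕ = n·NₕSₕ / Σⱼ NⱼSⱼ.
Σ NⱼSⱼ = 16946·28.6 + 6196·42.2 = 746126.8.
n_{Rural} = 1981·16946·28.6 / 746126.8 = 1287.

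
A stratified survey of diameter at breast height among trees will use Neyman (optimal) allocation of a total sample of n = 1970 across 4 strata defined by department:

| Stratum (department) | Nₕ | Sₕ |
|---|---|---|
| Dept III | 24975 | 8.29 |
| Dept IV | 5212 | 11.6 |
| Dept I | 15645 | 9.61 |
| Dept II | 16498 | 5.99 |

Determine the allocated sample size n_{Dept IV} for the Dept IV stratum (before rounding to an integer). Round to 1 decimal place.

230.5

Neyman allocation: nₕ = n·NₕSₕ / Σⱼ NⱼSⱼ.
Σ NⱼSⱼ = 24975·8.29 + 5212·11.6 + 15645·9.61 + 16498·5.99 = 516673.42.
n_{Dept IV} = 1970·5212·11.6 / 516673.42 = 230.5.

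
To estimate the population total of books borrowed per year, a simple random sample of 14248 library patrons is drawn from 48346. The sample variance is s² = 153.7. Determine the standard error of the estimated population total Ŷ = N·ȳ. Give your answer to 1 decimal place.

4217.0

Var(Ŷ) = N²·Var(ȳ) = N²·(1 − n/N)·s²/n.
f = 14248/48346 = 0.29470897; Var(ȳ) = 0.70529103·153.7/14248 = 0.0076083121.
Var(Ŷ) = 48346² · 0.0076083121 = 1.778318 × 10^7.
SE(Ŷ) = √(1.778318 × 10^7) = 4217.0.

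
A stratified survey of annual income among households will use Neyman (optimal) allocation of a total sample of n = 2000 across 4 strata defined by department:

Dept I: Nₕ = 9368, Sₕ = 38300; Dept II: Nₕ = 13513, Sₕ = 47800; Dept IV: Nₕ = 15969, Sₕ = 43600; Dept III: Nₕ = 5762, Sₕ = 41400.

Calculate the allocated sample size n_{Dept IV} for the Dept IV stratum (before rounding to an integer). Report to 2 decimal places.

717.96

Neyman allocation: nₕ = n·NₕSₕ / Σⱼ NⱼSⱼ.
Σ NⱼSⱼ = 9368·38300 + 13513·47800 + 15969·43600 + 5762·41400 = 1.939511 × 10^9.
n_{Dept IV} = 2000·15969·43600 / (1.939511 × 10^9) = 717.96.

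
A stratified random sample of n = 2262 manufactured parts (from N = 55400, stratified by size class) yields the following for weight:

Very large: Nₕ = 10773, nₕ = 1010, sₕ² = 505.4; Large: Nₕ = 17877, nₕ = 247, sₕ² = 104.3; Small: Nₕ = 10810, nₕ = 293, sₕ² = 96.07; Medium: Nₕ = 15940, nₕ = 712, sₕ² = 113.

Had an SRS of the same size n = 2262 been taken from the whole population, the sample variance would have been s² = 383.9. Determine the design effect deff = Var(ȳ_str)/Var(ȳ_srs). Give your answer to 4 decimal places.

Var(ȳ_str) = Σ Wₕ²(1−fₕ)sₕ²/nₕ with Wₕ = Nₕ/55400:
  Very large: (10773/55400)²·(1−1010/10773)·505.4/1010 = 0.017148032
  Large: (17877/55400)²·(1−247/17877)·104.3/247 = 0.043362546
  Small: (10810/55400)²·(1−293/10810)·96.07/293 = 0.012145579
  Medium: (15940/55400)²·(1−712/15940)·113/712 = 0.012551918
  → Var(ȳ_str) = 0.085208075.
Var(ȳ_srs) = (1 − 2262/55400)·383.9/2262 = 0.16278746.
deff = 0.085208075 / 0.16278746 = 0.5234.

0.5234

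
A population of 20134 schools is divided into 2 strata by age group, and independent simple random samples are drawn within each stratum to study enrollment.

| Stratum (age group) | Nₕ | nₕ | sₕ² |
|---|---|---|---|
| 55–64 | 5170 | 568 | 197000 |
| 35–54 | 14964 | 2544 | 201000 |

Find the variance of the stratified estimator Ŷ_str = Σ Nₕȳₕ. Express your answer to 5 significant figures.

Var(Ŷ_str) = Σₕ Nₕ²(1 − fₕ)sₕ²/nₕ.
55–64: 5170²·(1 − 568/5170)·197000/568 = 8.2519207 × 10^9.
35–54: 14964²·(1 − 2544/14964)·201000/2544 = 1.4684131 × 10^10.
Sum = 2.2936052 × 10^10.

2.2936 × 10^10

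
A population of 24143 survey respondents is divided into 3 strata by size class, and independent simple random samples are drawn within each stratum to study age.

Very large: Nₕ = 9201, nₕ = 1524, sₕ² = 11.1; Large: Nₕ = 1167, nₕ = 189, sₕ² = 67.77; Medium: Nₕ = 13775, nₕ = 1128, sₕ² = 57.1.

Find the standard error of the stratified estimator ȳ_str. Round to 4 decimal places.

0.1293

Var(ȳ_str) = Σₕ Wₕ²(1 − fₕ)sₕ²/nₕ with Wₕ = Nₕ/N, N = 24143.
Very large: Wₕ = 0.38110425; term = 0.38110425²·(1 − 0.16563417)·11.1/1524 = 8.8263697 × 10^-4.
Large: Wₕ = 0.04833699; term = 0.04833699²·(1 − 0.16195373)·67.77/189 = 7.0210639 × 10^-4.
Medium: Wₕ = 0.57055875; term = 0.57055875²·(1 − 0.08188748)·57.1/1128 = 0.015129468.
Sum = 0.016714211.
SE = √(0.016714211) = 0.1293.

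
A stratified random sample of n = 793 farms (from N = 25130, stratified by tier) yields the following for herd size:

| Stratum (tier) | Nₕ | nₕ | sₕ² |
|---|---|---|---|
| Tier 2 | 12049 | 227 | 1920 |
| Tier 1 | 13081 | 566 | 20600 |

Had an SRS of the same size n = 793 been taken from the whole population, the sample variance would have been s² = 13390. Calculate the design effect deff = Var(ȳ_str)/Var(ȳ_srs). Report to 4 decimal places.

0.6936

Var(ȳ_str) = Σ Wₕ²(1−fₕ)sₕ²/nₕ with Wₕ = Nₕ/25130:
  Tier 2: (12049/25130)²·(1−227/12049)·1920/227 = 1.9077978
  Tier 1: (13081/25130)²·(1−566/13081)·20600/566 = 9.4349067
  → Var(ȳ_str) = 11.342705.
Var(ȳ_srs) = (1 − 793/25130)·13390/793 = 16.352417.
deff = 11.342705 / 16.352417 = 0.6936.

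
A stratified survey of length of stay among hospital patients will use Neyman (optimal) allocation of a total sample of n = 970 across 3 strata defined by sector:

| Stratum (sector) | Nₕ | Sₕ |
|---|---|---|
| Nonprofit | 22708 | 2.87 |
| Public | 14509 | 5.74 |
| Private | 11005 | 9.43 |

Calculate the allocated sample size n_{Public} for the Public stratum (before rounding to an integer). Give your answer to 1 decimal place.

320.3

Neyman allocation: nₕ = n·NₕSₕ / Σⱼ NⱼSⱼ.
Σ NⱼSⱼ = 22708·2.87 + 14509·5.74 + 11005·9.43 = 252230.77.
n_{Public} = 970·14509·5.74 / 252230.77 = 320.3.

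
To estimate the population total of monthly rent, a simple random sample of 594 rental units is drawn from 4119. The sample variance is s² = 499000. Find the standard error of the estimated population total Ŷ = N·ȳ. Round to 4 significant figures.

Var(Ŷ) = N²·Var(ȳ) = N²·(1 − n/N)·s²/n.
f = 594/4119 = 0.14420976; Var(ȳ) = 0.85579024·499000/594 = 718.92143.
Var(Ŷ) = 4119² · 718.92143 = 1.2197337 × 10^10.
SE(Ŷ) = √(1.2197337 × 10^10) = 110400.

110400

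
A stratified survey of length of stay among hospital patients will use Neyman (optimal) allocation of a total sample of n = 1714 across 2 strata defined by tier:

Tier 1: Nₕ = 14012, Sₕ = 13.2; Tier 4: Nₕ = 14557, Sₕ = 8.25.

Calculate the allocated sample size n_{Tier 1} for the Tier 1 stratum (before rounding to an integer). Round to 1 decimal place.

1039.2

Neyman allocation: nₕ = n·NₕSₕ / Σⱼ NⱼSⱼ.
Σ NⱼSⱼ = 14012·13.2 + 14557·8.25 = 305053.65.
n_{Tier 1} = 1714·14012·13.2 / 305053.65 = 1039.2.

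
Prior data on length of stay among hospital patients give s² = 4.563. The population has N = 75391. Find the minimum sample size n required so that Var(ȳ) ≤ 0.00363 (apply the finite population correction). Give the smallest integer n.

1237

Without fpc, n₀ = s²/D = 4.563/0.00363 = 1257.0248.
With fpc, (1 − n/N)·s²/n ≤ D requires n ≥ n₀/(1 + n₀/N) = 1257.0248/(1 + 1257.0248/75391) = 1236.4096.
Rounding up, n = 1237.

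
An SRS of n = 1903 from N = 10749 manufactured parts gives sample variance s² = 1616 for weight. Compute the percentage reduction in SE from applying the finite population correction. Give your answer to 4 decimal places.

f = n/N = 1903/10749 = 0.17703972.
SE_no-fpc = √(s²/n) = 0.92151261; SE_fpc = √((1−f)s²/n) = 0.83597005.
Ratio = √(1−f) = 0.90717158. Reduction = 100·(1 − 0.90717158) = 9.2828%.

9.2828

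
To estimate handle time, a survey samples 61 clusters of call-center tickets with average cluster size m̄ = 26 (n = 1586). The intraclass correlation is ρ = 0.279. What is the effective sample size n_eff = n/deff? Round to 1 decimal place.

deff = 1 + (26 − 1)·0.279 = 1 + 6.975 = 7.975.
n_eff = 1586 / 7.975 = 198.9.

198.9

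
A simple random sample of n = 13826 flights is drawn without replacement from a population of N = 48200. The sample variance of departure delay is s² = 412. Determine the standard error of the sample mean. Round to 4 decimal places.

Under SRS without replacement, Var(ȳ) = (1 − f)·s²/n with f = n/N = 13826/48200 = 0.28684647.
Var(ȳ) = (1 − 0.28684647)·412/13826 = 0.71315353·0.02979893 = 0.021251212.
SE(ȳ) = √(0.021251212) = 0.1458.

0.1458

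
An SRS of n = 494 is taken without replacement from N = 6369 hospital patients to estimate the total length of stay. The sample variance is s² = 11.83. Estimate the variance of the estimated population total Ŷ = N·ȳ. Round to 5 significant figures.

896060

Var(Ŷ) = N²·Var(ȳ) = N²·(1 − n/N)·s²/n.
f = 494/6369 = 0.07756320; Var(ȳ) = 0.92243680·11.83/494 = 0.022089934.
Var(Ŷ) = 6369² · 0.022089934 = 896059.64.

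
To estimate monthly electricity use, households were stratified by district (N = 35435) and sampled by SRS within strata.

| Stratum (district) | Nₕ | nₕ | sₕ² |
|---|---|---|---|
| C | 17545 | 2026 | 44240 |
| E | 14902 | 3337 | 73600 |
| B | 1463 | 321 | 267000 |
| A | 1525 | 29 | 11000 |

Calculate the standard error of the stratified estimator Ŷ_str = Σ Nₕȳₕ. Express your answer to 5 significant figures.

109550

Var(Ŷ_str) = Σₕ Nₕ²(1 − fₕ)sₕ²/nₕ.
C: 17545²·(1 − 2026/17545)·44240/2026 = 5.9455602 × 10^9.
E: 14902²·(1 − 3337/14902)·73600/3337 = 3.801122 × 10^9.
B: 1463²·(1 − 321/1463)·267000/321 = 1.3896859 × 10^9.
A: 1525²·(1 − 29/1525)·11000/29 = 8.6535862 × 10^8.
Sum = 1.2001727 × 10^10.
SE = √(1.2001727 × 10^10) = 109550.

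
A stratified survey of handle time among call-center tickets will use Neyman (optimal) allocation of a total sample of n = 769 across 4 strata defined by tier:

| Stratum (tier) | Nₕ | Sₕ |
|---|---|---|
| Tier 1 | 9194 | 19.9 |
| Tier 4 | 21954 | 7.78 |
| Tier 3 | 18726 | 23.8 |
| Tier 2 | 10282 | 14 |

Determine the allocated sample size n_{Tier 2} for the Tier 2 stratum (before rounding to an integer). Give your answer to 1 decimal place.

117.3

Neyman allocation: nₕ = n·NₕSₕ / Σⱼ NⱼSⱼ.
Σ NⱼSⱼ = 9194·19.9 + 21954·7.78 + 18726·23.8 + 10282·14 = 943389.52.
n_{Tier 2} = 769·10282·14 / 943389.52 = 117.3.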